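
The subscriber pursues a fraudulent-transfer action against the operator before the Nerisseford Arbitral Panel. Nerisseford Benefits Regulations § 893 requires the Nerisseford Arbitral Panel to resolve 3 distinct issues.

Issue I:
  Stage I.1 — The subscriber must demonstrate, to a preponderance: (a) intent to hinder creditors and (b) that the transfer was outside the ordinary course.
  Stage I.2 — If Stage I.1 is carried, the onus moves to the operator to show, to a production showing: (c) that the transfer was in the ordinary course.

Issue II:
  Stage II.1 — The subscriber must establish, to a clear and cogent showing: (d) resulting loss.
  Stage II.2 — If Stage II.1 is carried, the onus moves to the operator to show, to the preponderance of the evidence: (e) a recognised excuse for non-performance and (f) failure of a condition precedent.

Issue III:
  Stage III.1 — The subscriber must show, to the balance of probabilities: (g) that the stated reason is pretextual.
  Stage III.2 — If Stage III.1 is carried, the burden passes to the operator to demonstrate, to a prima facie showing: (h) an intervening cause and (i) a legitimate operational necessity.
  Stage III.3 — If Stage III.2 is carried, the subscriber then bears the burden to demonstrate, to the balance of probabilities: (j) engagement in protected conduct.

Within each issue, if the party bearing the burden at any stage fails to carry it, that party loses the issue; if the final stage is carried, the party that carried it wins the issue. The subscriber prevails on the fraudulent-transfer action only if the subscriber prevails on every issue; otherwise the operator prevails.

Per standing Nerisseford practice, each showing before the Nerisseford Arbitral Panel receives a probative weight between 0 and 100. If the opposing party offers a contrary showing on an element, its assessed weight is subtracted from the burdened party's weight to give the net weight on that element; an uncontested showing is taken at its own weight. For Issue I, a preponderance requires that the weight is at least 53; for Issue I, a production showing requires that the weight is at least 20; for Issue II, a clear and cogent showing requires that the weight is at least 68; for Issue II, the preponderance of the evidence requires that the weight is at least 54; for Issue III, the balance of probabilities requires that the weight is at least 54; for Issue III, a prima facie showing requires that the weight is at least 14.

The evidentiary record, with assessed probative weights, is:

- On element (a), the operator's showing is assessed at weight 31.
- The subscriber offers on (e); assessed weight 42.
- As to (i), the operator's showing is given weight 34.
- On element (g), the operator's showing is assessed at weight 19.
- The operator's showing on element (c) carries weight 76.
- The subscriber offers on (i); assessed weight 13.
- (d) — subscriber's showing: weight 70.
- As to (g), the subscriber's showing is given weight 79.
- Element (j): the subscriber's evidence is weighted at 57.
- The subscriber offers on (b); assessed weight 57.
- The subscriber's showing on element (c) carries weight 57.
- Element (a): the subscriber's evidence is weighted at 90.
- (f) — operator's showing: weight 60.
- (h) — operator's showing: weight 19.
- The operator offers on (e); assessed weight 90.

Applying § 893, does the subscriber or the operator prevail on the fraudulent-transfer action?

subscriber

— Issue I —
At Stage I.1 the subscriber must meet a preponderance (weight is at least 53): on (a) the weight is 90 less the opposing 31 gives net 59, which does reach 53, so (a) meets the standard; on (b) the weight is 57, which does reach 53, so (b) meets the standard.
  Stage I.1 carried; the burden shifts to the operator.
At Stage I.2 the operator must meet a production showing (weight is at least 20): on (c) the weight is 76 less the opposing 57 gives net 19, < 20, so (c) does not meet the standard.
  Not every element is met, so the operator fails to carry Stage I.2.
So the subscriber prevails on this issue.
— Issue II —
Stage II.1 — burden on subscriber; standard: a clear and cogent showing (weight is at least 68).
    (d): 70 ≥ 68 [met]
  Stage II.1 is satisfied; the onus moves to the operator.
Stage II.2 — burden on operator; standard: the preponderance of the evidence (weight is at least 54).
    (e): 90 − 42 = 48 < 54 [not met]
    (f): 60 ≥ 54 [met]
  Not every element is met, so the operator fails to carry Stage II.2.
The subscriber prevails on this issue.
— Issue III —
Stage III.1 — burden on subscriber; standard: the balance of probabilities (weight is at least 54).
    (g): 79 − 19 = 60 ≥ 54 [met]
  Stage III.1 is satisfied; the onus moves to the operator.
Stage III.2 — burden on operator; standard: a prima facie showing (weight is at least 14).
    (h): 19 ≥ 14 [met]
    (i): 34 − 13 = 21 ≥ 14 [met]
  Stage III.2 is satisfied; the onus moves to the subscriber.
Stage III.3 — burden on subscriber; standard: the balance of probabilities (weight is at least 54).
    (j): 57 ≥ 54 [met]
  Stage III.3 carried; the final stage is satisfied.
All stages carried — the subscriber prevails on this issue.
Per-issue: Issue I → subscriber; Issue II → subscriber; Issue III → subscriber. The subscriber must prevail on every issue; overall, the subscriber prevails.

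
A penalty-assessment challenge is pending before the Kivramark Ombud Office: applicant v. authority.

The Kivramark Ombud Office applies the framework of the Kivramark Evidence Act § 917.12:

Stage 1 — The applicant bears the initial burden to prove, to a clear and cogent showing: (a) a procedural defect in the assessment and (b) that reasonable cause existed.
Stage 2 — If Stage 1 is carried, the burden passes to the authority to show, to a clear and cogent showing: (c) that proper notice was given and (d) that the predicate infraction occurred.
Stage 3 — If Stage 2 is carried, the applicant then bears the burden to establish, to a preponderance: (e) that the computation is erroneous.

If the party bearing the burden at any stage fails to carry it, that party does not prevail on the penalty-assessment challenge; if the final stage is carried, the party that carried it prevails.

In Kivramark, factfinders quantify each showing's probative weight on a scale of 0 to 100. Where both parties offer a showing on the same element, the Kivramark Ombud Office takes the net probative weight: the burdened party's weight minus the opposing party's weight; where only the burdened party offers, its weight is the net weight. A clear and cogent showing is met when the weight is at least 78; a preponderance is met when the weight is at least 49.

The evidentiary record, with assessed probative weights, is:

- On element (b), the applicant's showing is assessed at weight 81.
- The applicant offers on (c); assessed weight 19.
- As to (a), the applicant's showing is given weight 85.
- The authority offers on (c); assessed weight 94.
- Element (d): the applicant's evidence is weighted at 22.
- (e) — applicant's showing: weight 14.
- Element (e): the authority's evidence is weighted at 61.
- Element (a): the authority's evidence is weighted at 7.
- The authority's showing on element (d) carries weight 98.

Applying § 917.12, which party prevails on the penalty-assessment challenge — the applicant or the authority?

applicant

Stage 1 — burden on applicant; standard: a clear and cogent showing (weight is at least 78).
    (a): 85 − 7 = 78 ≥ 78 [met]
    (b): 81 ≥ 78 [met]
  Stage 1 carried; the burden shifts to the authority.
Stage 2 — burden on authority; standard: a clear and cogent showing (weight is at least 78).
    (c): 94 − 19 = 75 < 78 [not met]
    (d): 98 − 22 = 76 < 78 [not met]
  Not every element is met, so the authority fails to carry Stage 2.
The analysis ends at Stage 2; the applicant prevails.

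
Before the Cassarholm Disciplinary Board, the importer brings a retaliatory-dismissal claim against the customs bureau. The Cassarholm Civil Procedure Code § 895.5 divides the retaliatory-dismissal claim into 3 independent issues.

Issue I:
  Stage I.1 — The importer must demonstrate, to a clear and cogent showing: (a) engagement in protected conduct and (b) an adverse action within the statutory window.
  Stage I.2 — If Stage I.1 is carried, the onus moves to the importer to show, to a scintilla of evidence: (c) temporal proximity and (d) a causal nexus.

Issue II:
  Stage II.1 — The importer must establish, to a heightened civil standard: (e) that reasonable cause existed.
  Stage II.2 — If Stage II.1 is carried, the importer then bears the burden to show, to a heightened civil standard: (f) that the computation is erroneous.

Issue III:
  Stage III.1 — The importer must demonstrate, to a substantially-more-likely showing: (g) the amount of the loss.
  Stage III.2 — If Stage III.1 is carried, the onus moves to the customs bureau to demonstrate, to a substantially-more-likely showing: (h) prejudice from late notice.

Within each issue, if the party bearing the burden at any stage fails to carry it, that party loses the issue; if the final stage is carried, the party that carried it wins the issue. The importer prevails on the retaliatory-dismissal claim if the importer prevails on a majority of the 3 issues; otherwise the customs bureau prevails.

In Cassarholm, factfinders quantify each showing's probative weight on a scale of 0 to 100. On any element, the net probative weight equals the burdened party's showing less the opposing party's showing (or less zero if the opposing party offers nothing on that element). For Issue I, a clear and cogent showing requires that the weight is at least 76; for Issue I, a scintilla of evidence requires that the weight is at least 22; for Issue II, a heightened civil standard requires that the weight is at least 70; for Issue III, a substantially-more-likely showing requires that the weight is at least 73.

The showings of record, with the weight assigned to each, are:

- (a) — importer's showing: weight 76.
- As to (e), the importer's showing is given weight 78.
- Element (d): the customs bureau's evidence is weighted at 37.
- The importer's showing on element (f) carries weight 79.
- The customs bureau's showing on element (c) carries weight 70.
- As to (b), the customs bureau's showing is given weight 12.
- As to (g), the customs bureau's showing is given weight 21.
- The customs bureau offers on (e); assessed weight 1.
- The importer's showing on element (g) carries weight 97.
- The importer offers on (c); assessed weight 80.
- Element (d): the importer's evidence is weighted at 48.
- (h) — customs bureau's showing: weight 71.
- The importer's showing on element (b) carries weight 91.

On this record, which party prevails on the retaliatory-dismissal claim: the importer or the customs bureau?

— Issue I —
Stage I.1 — burden on importer; standard: a clear and cogent showing (weight is at least 76).
    (a): 76 ≥ 76 [met]
    (b): 91 − 12 = 79 ≥ 76 [met]
  Stage I.1 carried; the burden remains with the importer.
Stage I.2 — burden on importer; standard: a scintilla of evidence (weight is at least 22).
    (c): 80 − 70 = 10 < 22 [not met]
    (d): 48 − 37 = 11 < 22 [not met]
  Not every element is met, so the importer fails to carry Stage I.2.
The customs bureau prevails on this issue.
— Issue II —
At Stage II.1 the importer must meet a heightened civil standard (weight is at least 70): on (e) the weight is 78 less the opposing 1 gives net 77, ≥ 70, so (e) meets the standard.
  Stage II.1 carried; the burden remains with the importer.
At Stage II.2 the importer must meet a heightened civil standard (weight is at least 70): on (f) the weight is 79, which does reach 70, so (f) meets the standard.
  The importer carries the last stage.
With every stage satisfied, the importer prevails on this issue.
— Issue III —
At Stage III.1 the importer must meet a substantially-more-likely showing (weight is at least 73): on (g) the weight is 97 less the opposing 21 gives net 76, which does reach 73, so (g) meets the standard.
  Stage III.1 is satisfied; the onus moves to the customs bureau.
At Stage III.2 the customs bureau must meet a substantially-more-likely showing (weight is at least 73): on (h) the weight is 71, which does not reach 73, so (h) does not meet the standard.
  The customs bureau does not carry Stage III.2.
So the importer prevails on this issue.
Per-issue: Issue I → customs bureau; Issue II → importer; Issue III → importer. The importer must prevail on a majority of issues; overall, the importer prevails.

importer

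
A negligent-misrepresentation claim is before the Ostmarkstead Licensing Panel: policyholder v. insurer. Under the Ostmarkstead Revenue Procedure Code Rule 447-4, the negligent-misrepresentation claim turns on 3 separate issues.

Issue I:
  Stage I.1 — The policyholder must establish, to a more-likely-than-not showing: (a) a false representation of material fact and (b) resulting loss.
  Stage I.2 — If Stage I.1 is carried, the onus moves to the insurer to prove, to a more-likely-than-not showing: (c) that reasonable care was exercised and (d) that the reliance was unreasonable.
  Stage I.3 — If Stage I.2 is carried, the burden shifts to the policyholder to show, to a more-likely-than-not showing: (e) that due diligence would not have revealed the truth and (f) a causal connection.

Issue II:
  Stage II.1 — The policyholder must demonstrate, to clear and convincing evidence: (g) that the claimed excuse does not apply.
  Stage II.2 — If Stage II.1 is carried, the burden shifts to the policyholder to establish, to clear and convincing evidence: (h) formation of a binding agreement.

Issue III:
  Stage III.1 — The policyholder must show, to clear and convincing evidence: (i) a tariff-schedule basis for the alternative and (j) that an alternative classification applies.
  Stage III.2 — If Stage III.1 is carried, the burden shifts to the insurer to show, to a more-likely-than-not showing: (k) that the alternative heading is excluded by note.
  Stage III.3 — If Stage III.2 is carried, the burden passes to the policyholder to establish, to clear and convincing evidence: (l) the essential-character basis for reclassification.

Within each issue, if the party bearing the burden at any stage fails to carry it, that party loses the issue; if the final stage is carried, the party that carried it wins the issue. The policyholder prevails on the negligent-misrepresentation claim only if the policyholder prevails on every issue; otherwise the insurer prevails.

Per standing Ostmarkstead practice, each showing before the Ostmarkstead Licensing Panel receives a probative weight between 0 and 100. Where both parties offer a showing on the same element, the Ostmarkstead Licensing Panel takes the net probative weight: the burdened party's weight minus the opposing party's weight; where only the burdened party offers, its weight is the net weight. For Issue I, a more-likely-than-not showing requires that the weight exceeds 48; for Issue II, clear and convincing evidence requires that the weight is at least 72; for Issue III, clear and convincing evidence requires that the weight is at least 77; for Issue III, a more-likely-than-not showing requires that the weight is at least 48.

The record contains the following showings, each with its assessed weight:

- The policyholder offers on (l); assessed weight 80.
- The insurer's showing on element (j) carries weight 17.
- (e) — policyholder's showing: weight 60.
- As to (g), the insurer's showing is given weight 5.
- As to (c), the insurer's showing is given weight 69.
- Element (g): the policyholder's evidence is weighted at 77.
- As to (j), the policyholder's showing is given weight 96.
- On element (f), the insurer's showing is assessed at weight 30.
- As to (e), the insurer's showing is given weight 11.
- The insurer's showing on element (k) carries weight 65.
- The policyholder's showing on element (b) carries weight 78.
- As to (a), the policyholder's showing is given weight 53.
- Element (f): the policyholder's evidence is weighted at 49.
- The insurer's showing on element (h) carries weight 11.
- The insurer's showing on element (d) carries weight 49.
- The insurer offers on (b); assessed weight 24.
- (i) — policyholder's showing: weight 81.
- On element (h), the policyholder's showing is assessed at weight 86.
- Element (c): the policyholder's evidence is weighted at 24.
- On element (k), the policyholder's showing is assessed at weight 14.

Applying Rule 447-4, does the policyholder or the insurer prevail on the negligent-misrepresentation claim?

policyholder

— Issue I —
Stage I.1 (policyholder, a more-likely-than-not showing, weight exceeds 48): (a) 53 > 48 — meets; (b) net 78−24=54 > 48 — meets.
  The policyholder carries Stage I.1; the insurer now bears the burden.
Stage I.2 (insurer, a more-likely-than-not showing, weight exceeds 48): (c) net 69−24=45 ≤ 48 — fails; (d) 49 > 48 — meets.
  Stage I.2 not carried; the insurer fails its burden.
So the policyholder prevails on this issue.
— Issue II —
Stage II.1 (policyholder, clear and convincing evidence, weight is at least 72): (g) net 77−5=72 ≥ 72 — meets.
  Stage II.1 is satisfied; the policyholder continues to bear the burden.
Stage II.2 (policyholder, clear and convincing evidence, weight is at least 72): (h) net 86−11=75 ≥ 72 — meets.
  All elements met at the final stage.
All stages carried — the policyholder prevails on this issue.
— Issue III —
At Stage III.1 the policyholder must meet clear and convincing evidence (weight is at least 77): on (i) the weight is 81, ≥ 77, so (i) meets the standard; on (j) the weight is 96 less the opposing 17 gives net 79, ≥ 77, so (j) meets the standard.
  Stage III.1 is satisfied; the onus moves to the insurer.
At Stage III.2 the insurer must meet a more-likely-than-not showing (weight is at least 48): on (k) the weight is 65 less the opposing 14 gives net 51, which does reach 48, so (k) meets the standard.
  Stage III.2 carried; the burden shifts to the policyholder.
At Stage III.3 the policyholder must meet clear and convincing evidence (weight is at least 77): on (l) the weight is 80, ≥ 77, so (l) meets the standard.
  All elements met at the final stage.
Every stage carried; the policyholder prevails on this issue.
Per-issue: Issue I → policyholder; Issue II → policyholder; Issue III → policyholder. The policyholder must prevail on every issue; overall, the policyholder prevails.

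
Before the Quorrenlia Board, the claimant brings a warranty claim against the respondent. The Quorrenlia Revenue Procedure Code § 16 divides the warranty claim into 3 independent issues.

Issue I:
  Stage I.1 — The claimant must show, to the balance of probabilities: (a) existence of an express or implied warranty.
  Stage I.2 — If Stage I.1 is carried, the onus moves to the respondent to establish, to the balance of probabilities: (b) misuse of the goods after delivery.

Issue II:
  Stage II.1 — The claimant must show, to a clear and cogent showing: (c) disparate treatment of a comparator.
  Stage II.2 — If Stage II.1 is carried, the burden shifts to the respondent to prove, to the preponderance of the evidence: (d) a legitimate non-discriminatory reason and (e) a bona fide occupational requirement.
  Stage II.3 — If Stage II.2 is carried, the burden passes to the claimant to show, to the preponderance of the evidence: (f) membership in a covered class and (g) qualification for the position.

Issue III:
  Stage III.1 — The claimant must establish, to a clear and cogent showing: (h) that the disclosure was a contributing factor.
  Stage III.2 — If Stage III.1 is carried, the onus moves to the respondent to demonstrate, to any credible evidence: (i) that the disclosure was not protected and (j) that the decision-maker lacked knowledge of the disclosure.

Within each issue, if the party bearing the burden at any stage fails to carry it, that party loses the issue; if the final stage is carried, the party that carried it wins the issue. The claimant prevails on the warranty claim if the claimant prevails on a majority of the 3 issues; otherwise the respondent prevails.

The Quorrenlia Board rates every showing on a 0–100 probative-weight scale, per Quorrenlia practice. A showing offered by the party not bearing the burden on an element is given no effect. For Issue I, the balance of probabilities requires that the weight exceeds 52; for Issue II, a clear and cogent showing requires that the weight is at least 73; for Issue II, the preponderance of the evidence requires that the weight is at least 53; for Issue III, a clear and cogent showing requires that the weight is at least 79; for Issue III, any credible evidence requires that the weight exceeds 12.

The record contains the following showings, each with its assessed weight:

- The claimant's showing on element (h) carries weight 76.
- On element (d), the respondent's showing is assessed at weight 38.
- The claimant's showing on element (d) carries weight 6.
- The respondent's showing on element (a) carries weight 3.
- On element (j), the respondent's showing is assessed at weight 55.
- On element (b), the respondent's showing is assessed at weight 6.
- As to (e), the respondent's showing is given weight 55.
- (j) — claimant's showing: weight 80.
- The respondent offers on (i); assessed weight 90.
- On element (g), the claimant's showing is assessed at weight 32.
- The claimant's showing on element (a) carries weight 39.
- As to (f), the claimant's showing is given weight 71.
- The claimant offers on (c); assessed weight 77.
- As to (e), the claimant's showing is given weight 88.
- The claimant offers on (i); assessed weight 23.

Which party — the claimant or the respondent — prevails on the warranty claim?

— Issue I —
Stage I.1 (claimant, the balance of probabilities, weight exceeds 52): (a) 39 (respondent's 3 disregarded) ≤ 52 — fails.
  Not every element is met, so the claimant fails to carry Stage I.1.
So the respondent prevails on this issue.
— Issue II —
Stage II.1 — burden on claimant; standard: a clear and cogent showing (weight is at least 73).
    (c): 77 ≥ 73 [met]
  Stage II.1 is satisfied; the onus moves to the respondent.
Stage II.2 — burden on respondent; standard: the preponderance of the evidence (weight is at least 53).
    (d): 38 (claimant's 6 disregarded) < 53 [not met]
    (e): 55 (claimant's 88 disregarded) ≥ 53 [met]
  Stage II.2 not carried; the respondent fails its burden.
So the claimant prevails on this issue.
— Issue III —
Stage III.1 — burden on claimant; standard: a clear and cogent showing (weight is at least 79).
    (h): 76 < 79 [not met]
  Stage III.1 not carried; the claimant fails its burden.
The analysis ends at Stage III.1; the respondent prevails on this issue.
Per-issue: Issue I → respondent; Issue II → claimant; Issue III → respondent. The claimant must prevail on a majority of issues; overall, the respondent prevails.

respondent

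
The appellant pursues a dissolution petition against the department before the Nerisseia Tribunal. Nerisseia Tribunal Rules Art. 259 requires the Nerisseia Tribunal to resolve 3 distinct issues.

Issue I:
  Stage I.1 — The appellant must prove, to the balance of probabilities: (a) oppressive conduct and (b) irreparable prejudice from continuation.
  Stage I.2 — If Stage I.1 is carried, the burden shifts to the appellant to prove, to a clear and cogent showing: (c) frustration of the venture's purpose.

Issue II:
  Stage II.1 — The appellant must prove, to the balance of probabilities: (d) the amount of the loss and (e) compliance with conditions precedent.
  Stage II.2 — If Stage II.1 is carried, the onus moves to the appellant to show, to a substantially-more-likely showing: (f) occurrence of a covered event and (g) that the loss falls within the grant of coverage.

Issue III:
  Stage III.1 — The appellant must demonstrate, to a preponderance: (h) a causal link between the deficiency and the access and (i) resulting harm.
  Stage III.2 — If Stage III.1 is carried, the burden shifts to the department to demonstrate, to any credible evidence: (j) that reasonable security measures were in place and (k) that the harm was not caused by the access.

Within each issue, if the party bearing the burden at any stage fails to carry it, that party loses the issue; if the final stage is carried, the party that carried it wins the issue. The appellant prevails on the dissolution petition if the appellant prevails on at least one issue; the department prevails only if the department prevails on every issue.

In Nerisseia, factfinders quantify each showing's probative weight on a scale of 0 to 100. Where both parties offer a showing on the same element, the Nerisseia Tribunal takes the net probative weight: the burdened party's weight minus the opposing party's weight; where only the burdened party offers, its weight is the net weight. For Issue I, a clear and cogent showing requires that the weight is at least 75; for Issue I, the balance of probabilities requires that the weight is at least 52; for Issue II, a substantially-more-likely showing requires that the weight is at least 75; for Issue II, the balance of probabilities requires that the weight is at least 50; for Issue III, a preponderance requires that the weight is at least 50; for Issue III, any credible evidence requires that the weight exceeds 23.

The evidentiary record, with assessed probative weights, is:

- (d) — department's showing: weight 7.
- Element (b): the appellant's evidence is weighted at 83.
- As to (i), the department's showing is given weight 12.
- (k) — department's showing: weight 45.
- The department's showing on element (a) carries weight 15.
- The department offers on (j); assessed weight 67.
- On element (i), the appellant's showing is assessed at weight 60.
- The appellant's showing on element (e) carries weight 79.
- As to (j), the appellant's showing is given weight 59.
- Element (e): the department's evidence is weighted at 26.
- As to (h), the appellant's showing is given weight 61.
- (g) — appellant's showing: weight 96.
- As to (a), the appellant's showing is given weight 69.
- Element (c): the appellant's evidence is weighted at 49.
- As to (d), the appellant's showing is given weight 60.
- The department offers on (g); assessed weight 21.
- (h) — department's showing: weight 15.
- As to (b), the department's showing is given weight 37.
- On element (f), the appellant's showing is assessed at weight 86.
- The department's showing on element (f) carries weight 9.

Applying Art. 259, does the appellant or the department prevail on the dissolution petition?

appellant

— Issue I —
Stage I.1 — burden on appellant; standard: the balance of probabilities (weight is at least 52).
    (a): 69 − 15 = 54 ≥ 52 [met]
    (b): 83 − 37 = 46 < 52 [not met]
  The appellant does not carry Stage I.1.
The department prevails on this issue.
— Issue II —
Stage II.1 (appellant, the balance of probabilities, weight is at least 50): (d) net 60−7=53 ≥ 50 — meets; (e) net 79−26=53 ≥ 50 — meets.
  Stage II.1 carried; the burden remains with the appellant.
Stage II.2 (appellant, a substantially-more-likely showing, weight is at least 75): (f) net 86−9=77 ≥ 75 — meets; (g) net 96−21=75 ≥ 75 — meets.
  The appellant carries the last stage.
With every stage satisfied, the appellant prevails on this issue.
— Issue III —
At Stage III.1 the appellant must meet a preponderance (weight is at least 50): on (h) the weight is 61 less the opposing 15 gives net 46, which does not reach 50, so (h) does not meet the standard; on (i) the weight is 60 less the opposing 12 gives net 48, which does not reach 50, so (i) does not meet the standard.
  Stage III.1 not carried; the appellant fails its burden.
The department prevails on this issue.
Per-issue: Issue I → department; Issue II → appellant; Issue III → department. The appellant must prevail on at least one issue; overall, the appellant prevails.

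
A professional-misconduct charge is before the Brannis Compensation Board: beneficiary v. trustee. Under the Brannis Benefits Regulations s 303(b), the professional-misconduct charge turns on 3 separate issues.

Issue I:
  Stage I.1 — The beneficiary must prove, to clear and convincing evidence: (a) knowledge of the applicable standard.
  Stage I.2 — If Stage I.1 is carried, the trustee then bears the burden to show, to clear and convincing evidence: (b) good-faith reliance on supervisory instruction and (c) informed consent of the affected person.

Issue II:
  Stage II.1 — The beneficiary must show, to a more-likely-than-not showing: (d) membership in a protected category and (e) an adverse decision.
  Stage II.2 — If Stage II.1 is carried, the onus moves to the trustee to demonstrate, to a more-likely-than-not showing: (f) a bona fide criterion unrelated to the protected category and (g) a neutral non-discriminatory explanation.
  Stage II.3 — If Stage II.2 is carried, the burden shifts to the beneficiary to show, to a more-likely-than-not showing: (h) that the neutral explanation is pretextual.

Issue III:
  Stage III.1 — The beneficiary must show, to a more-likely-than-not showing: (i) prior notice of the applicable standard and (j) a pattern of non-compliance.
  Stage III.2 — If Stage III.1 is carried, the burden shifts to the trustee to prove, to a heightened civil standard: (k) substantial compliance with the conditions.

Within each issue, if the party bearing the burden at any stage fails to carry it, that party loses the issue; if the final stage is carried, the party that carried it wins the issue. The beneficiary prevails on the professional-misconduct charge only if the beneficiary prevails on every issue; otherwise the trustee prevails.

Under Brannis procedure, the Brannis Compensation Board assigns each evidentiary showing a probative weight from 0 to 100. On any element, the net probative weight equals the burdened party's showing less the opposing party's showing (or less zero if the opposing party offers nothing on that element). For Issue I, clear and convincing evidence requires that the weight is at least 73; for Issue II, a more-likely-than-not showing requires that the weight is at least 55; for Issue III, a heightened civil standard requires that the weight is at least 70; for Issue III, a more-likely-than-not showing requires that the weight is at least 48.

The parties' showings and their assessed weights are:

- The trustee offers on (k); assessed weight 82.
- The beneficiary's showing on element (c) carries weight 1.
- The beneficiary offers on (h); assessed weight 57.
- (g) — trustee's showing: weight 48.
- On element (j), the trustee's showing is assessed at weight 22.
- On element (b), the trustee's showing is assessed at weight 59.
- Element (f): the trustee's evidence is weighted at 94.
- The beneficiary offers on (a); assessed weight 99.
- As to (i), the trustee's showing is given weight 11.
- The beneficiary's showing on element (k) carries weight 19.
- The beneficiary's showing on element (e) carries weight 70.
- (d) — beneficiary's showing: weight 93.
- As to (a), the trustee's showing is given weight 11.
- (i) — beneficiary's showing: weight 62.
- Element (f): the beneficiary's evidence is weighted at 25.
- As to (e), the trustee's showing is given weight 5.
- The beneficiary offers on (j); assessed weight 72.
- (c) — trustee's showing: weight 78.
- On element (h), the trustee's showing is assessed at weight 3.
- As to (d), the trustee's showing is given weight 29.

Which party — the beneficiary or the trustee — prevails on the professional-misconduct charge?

— Issue I —
Stage I.1 (beneficiary, clear and convincing evidence, weight is at least 73): (a) net 99−11=88 ≥ 73 — meets.
  All elements met. The burden passes to the trustee.
Stage I.2 (trustee, clear and convincing evidence, weight is at least 73): (b) 59 < 73 — fails; (c) net 78−1=77 ≥ 73 — meets.
  Not every element is met, so the trustee fails to carry Stage I.2.
The beneficiary prevails on this issue.
— Issue II —
Stage II.1 — burden on beneficiary; standard: a more-likely-than-not showing (weight is at least 55).
    (d): 93 − 29 = 64 ≥ 55 [met]
    (e): 70 − 5 = 65 ≥ 55 [met]
  All elements met. The burden passes to the trustee.
Stage II.2 — burden on trustee; standard: a more-likely-than-not showing (weight is at least 55).
    (f): 94 − 25 = 69 ≥ 55 [met]
    (g): 48 < 55 [not met]
  The trustee does not carry Stage II.2.
The analysis ends at Stage II.2; the beneficiary prevails on this issue.
— Issue III —
Stage III.1 (beneficiary, a more-likely-than-not showing, weight is at least 48): (i) net 62−11=51 ≥ 48 — meets; (j) net 72−22=50 ≥ 48 — meets.
  The beneficiary carries Stage III.1; the trustee now bears the burden.
Stage III.2 (trustee, a heightened civil standard, weight is at least 70): (k) net 82−19=63 < 70 — fails.
  Not every element is met, so the trustee fails to carry Stage III.2.
The beneficiary prevails on this issue.
Per-issue: Issue I → beneficiary; Issue II → beneficiary; Issue III → beneficiary. The beneficiary must prevail on every issue; overall, the beneficiary prevails.

beneficiary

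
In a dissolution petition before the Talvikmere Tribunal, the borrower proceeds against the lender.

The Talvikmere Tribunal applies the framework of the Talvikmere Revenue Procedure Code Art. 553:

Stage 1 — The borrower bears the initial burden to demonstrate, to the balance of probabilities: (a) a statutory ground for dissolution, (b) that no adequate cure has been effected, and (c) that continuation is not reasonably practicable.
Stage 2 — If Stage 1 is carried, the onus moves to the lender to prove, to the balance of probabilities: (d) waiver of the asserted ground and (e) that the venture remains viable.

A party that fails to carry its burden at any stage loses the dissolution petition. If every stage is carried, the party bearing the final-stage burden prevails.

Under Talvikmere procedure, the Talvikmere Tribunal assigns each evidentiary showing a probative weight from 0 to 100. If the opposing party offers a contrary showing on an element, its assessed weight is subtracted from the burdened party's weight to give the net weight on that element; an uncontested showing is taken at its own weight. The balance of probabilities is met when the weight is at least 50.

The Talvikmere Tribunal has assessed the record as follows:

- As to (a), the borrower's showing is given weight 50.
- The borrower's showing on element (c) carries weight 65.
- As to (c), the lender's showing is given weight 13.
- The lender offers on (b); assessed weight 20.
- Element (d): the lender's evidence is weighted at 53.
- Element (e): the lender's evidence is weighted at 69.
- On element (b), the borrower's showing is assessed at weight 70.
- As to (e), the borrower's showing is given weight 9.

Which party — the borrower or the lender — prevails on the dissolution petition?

lender

Stage 1 (borrower, the balance of probabilities, weight is at least 50): (a) 50 ≥ 50 — meets; (b) net 70−20=50 ≥ 50 — meets; (c) net 65−13=52 ≥ 50 — meets.
  Stage 1 is satisfied; the onus moves to the lender.
Stage 2 (lender, the balance of probabilities, weight is at least 50): (d) 53 ≥ 50 — meets; (e) net 69−9=60 ≥ 50 — meets.
  Stage 2 carried; the final stage is satisfied.
Every stage carried; the lender prevails.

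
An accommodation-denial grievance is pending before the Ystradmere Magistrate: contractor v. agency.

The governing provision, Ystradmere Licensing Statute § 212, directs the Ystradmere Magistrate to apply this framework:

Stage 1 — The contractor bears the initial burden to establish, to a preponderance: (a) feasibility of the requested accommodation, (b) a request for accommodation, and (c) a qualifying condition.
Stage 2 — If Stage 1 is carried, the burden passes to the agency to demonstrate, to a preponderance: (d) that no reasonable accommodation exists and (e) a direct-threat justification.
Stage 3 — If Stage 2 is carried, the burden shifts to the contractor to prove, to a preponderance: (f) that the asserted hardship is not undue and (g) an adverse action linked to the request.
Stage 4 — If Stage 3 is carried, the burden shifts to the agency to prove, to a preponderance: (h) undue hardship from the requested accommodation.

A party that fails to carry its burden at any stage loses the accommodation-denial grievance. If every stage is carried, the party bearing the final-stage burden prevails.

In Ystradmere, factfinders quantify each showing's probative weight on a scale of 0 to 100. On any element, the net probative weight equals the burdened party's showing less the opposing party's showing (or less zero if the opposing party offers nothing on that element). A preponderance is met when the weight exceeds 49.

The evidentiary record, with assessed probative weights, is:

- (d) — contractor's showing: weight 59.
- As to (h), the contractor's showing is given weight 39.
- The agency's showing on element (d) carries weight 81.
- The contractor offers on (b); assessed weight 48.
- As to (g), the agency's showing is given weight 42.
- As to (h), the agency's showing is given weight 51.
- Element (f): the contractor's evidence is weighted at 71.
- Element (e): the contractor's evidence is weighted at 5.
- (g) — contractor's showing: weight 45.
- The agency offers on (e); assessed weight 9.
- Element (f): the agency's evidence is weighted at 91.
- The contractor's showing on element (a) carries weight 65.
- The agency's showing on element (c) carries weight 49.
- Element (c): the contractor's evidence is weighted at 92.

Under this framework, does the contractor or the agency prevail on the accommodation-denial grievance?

Stage 1 (contractor, a preponderance, weight exceeds 49): (a) 65 > 49 — meets; (b) 48 ≤ 49 — fails; (c) net 92−49=43 ≤ 49 — fails.
  Not every element is met, so the contractor fails to carry Stage 1.
So the agency prevails.

agency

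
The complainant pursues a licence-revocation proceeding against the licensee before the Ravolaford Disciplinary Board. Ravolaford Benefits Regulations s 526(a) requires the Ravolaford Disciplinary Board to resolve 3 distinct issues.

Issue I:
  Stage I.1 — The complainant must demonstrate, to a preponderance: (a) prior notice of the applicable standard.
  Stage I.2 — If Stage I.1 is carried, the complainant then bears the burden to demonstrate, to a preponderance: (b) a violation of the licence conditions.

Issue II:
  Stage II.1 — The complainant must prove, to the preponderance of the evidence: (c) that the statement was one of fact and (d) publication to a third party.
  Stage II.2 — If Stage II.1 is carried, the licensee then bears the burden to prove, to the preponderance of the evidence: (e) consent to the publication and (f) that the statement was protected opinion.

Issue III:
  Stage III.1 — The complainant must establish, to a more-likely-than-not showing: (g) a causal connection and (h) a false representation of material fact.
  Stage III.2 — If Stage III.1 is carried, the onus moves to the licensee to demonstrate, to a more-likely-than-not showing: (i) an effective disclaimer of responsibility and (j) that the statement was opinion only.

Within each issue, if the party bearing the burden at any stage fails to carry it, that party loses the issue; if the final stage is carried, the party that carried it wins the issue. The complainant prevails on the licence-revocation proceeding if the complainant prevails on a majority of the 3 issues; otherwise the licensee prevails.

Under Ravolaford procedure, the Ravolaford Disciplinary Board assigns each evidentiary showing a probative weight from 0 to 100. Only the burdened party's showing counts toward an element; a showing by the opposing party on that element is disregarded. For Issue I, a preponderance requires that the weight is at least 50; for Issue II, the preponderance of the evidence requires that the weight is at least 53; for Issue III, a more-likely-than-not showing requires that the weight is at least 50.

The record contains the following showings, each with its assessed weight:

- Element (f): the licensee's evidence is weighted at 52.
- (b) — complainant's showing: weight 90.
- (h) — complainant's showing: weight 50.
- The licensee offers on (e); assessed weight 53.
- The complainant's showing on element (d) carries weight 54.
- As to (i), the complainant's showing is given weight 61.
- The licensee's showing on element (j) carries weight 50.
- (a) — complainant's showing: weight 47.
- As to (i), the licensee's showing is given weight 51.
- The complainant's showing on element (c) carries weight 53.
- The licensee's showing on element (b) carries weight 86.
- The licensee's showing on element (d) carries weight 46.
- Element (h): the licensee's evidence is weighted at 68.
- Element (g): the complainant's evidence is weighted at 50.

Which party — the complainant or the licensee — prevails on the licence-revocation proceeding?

— Issue I —
Stage I.1 — burden on complainant; standard: a preponderance (weight is at least 50).
    (a): 47 < 50 [not met]
  Not every element is met, so the complainant fails to carry Stage I.1.
The licensee prevails on this issue.
— Issue II —
Stage II.1 — burden on complainant; standard: the preponderance of the evidence (weight is at least 53).
    (c): 53 ≥ 53 [met]
    (d): 54 (licensee's 46 disregarded) ≥ 53 [met]
  The complainant carries Stage II.1; the licensee now bears the burden.
Stage II.2 — burden on licensee; standard: the preponderance of the evidence (weight is at least 53).
    (e): 53 ≥ 53 [met]
    (f): 52 < 53 [not met]
  Not every element is met, so the licensee fails to carry Stage II.2.
The complainant prevails on this issue.
— Issue III —
At Stage III.1 the complainant must meet a more-likely-than-not showing (weight is at least 50): on (g) the weight is 50, ≥ 50, so (g) meets the standard; on (h) the weight is 50 (the licensee's 68 is given no effect), which does reach 50, so (h) meets the standard.
  Stage III.1 carried; the burden shifts to the licensee.
At Stage III.2 the licensee must meet a more-likely-than-not showing (weight is at least 50): on (i) the weight is 51 (the complainant's 61 is given no effect), which does reach 50, so (i) meets the standard; on (j) the weight is 50, ≥ 50, so (j) meets the standard.
  The licensee carries the last stage.
With every stage satisfied, the licensee prevails on this issue.
Per-issue: Issue I → licensee; Issue II → complainant; Issue III → licensee. The complainant must prevail on a majority of issues; overall, the licensee prevails.

licensee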